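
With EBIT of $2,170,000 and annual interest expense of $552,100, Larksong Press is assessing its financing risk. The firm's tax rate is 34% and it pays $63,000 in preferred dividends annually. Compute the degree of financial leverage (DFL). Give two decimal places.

Interest = $552,100.00.
Preferred dividends grossed up pre-tax: $63,000 / (1 − 0.34) = $95,454.55.
DFL = EBIT ÷ [EBIT − I − D_p/(1−t)] = $2,170,000 ÷ [$2,170,000 − $552,100.00 − $95,454.55] = $2,170,000 ÷ $1,522,445.45 = 1.4253.

1.43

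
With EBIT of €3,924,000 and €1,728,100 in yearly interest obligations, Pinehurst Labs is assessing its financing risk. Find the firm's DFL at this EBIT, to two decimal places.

1.79

Annual interest charges come to €1,728,100.00.
DFL = EBIT ÷ (EBIT − I) = €3,924,000 ÷ (€3,924,000 − €1,728,100.00) = €3,924,000 ÷ €2,195,900.00 = 1.7870.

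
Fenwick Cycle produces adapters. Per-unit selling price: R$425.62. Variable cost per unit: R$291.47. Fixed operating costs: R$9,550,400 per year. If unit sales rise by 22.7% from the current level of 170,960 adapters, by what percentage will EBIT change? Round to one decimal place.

+38.9%

At 170,960 units, contribution = 170,960 × R$134.15 = R$22,934,284.00.
Subtracting fixed costs: EBIT = R$22,934,284.00 − R$9,550,400 = R$13,383,884.00.
DOL = contribution ÷ EBIT = R$22,934,284.00 ÷ R$13,383,884.00 = 1.7136.
%ΔEBIT = DOL × %ΔSales = 1.7136 × +22.7% = +38.9%.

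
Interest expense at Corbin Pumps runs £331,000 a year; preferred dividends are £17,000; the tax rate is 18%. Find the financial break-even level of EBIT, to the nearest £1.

Grossing the preferred dividend up to pre-tax terms: £17,000 / (1 − 0.18) = £20,731.71.
Financial break-even EBIT = interest + D_p ÷ (1 − t) = £331,000 + £20,731.71 = £351,731.71.

£351,732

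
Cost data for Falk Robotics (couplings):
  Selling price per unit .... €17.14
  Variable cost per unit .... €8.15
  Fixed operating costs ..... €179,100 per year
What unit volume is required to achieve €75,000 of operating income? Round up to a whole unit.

28,265 couplings

Each unit contributes €17.14 − €8.15 = €8.99.
Need Q such that Q × €8.99 − €179,100 = €75,000, i.e. Q = €254,100 / €8.99 = 28,264.74 → 28,265.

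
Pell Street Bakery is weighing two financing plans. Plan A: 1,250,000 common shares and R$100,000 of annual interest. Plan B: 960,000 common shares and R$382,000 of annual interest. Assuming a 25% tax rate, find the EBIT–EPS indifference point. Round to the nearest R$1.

Set EPS_A = EPS_B: (EBIT − R$100,000)(1 − 0.25) ÷ 1,250,000 = (EBIT − R$382,000)(1 − 0.25) ÷ 960,000.
Cancelling (1 − t) and cross-multiplying: 960,000·(EBIT − 100,000) = 1,250,000·(EBIT − 382,000).
EBIT × (1,250,000 − 960,000) = 382,000 × 1,250,000 − 100,000 × 960,000 = 381,500,000,000, so EBIT = 381,500,000,000 ÷ 290,000 = 1,315,517.24.

R$1,315,517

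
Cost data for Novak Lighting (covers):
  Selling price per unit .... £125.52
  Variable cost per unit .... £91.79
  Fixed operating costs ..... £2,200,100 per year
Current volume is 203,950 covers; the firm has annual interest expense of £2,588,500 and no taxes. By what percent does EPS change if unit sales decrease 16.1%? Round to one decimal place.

-53.0%

At 203,950 units, contribution = 203,950 × £33.73 = £6,879,233.50.
EBIT = £6,879,233.50 − £2,200,100 = £4,679,133.50.
After interest of £2,588,500.00, pre-tax earnings = £2,090,633.50.
Degree of combined leverage = contribution ÷ (EBIT − I) = £6,879,233.50 ÷ £2,090,633.50 = 3.2905.
EPS therefore changes by 3.2905 × (-16.1%) = -53.0%.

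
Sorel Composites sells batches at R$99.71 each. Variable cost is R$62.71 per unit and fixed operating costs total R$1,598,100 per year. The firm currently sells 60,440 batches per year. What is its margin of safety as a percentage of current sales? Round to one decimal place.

Contribution margin per unit = R$99.71 − R$62.71 = R$37.00. Break-even units = R$1,598,100 ÷ R$37.00 = 43,191.89; break-even revenue = 43,191.89 × R$99.71 = R$4,306,663.54.
Current sales = 60,440 × R$99.71 = R$6,026,472.40.
Margin of safety = (R$6,026,472.40 − R$4,306,663.54) ÷ R$6,026,472.40 = 28.5%.

28.5%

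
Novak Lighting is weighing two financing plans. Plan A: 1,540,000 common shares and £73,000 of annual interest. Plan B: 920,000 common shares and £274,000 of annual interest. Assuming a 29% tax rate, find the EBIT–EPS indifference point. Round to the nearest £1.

At indifference, (EBIT − 73,000)(1 − t)/1,540,000 = (EBIT − 274,000)(1 − t)/920,000.
Cancelling (1 − t) and cross-multiplying: 920,000·(EBIT − 73,000) = 1,540,000·(EBIT − 274,000).
EBIT × (1,540,000 − 920,000) = 274,000 × 1,540,000 − 73,000 × 920,000 = 354,800,000,000, so EBIT = 354,800,000,000 ÷ 620,000 = 572,258.06.

£572,258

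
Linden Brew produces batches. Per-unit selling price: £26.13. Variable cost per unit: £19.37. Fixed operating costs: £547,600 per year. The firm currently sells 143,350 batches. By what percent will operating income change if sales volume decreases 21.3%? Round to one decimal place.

At 143,350 units, contribution = 143,350 × £6.76 = £969,046.00.
Subtracting fixed costs: EBIT = £969,046.00 − £547,600 = £421,446.00.
Degree of operating leverage = £969,046.00 / £421,446.00 = 2.2993.
Operating income changes by 2.2993 × -21.3% = -49.0%.

-49.0%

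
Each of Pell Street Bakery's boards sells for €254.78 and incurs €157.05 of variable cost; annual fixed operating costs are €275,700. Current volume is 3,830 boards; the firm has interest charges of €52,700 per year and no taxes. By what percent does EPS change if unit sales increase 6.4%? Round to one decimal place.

At 3,830 units, contribution = 3,830 × €97.73 = €374,305.90.
Subtracting fixed costs: EBIT = €374,305.90 − €275,700 = €98,605.90.
After interest of €52,700.00, pre-tax earnings = €45,905.90.
Degree of combined leverage = contribution ÷ (EBIT − I) = €374,305.90 ÷ €45,905.90 = 8.1538.
%ΔEPS = DCL × %ΔSales = 8.1538 × +6.4% = +52.2%.

+52.2%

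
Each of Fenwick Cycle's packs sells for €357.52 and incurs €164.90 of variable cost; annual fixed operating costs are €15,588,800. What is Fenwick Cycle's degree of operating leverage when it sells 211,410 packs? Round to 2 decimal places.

1.62

Total contribution margin = 211,410 × €192.62 = €40,721,794.20.
EBIT = €40,721,794.20 − €15,588,800 = €25,132,994.20.
DOL = contribution ÷ EBIT = €40,721,794.20 ÷ €25,132,994.20 = 1.6203.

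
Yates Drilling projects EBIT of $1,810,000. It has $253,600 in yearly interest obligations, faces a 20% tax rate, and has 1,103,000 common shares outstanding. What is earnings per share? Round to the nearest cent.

$1.13

Pre-tax income = $1,810,000 − $253,600.00 = $1,556,400.00.
After tax at 20%: net income = $1,556,400.00 × 0.80 = $1,245,120.00.
EPS = $1,245,120.00 ÷ 1,103,000 = $1.13.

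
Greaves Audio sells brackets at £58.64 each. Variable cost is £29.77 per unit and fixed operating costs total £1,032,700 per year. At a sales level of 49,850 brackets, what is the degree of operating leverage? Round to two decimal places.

At 49,850 units, contribution = 49,850 × £28.87 = £1,439,169.50.
EBIT = £1,439,169.50 − £1,032,700 = £406,469.50.
Degree of operating leverage = £1,439,169.50 / £406,469.50 = 3.5407.

3.54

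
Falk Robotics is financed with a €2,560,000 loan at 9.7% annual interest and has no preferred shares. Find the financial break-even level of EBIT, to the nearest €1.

€248,320

Annual interest = 9.7% × €2,560,000 = €248,320.00.
With no preferred dividends, EPS = 0 when EBIT exactly covers interest, so the financial break-even EBIT is €248,320.00.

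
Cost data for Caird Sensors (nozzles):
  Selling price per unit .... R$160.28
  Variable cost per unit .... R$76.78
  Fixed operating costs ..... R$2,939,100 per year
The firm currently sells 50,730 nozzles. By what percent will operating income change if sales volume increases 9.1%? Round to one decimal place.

+29.7%

Contribution at this volume is 50,730 × R$83.50 = R$4,235,955.00.
EBIT = R$4,235,955.00 − R$2,939,100 = R$1,296,855.00.
So DOL = total CM / EBIT = R$4,235,955.00 / R$1,296,855.00 = 3.2663.
%ΔEBIT = DOL × %ΔSales = 3.2663 × +9.1% = +29.7%.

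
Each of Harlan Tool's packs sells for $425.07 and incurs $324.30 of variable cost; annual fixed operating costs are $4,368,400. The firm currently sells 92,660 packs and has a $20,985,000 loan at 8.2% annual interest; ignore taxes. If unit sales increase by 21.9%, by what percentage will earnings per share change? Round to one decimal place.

Contribution at this volume is 92,660 × $100.77 = $9,337,348.20.
EBIT = $9,337,348.20 − $4,368,400 = $4,968,948.20.
After interest of $1,720,770.00, pre-tax earnings = $3,248,178.20.
DCL = total CM / (EBIT − I) = $9,337,348.20 / $3,248,178.20 = 2.8746.
%ΔEPS = DCL × %ΔSales = 2.8746 × +21.9% = +63.0%.

+63.0%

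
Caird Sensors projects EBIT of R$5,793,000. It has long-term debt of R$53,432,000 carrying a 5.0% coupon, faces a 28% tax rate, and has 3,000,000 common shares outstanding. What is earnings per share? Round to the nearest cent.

R$0.75

Interest = R$2,671,600.00, so EBT = R$5,793,000 − R$2,671,600.00 = R$3,121,400.00.
After tax at 28%: net income = R$3,121,400.00 × 0.72 = R$2,247,408.00.
Per share: R$2,247,408.00 / 3,000,000 shares = R$0.75.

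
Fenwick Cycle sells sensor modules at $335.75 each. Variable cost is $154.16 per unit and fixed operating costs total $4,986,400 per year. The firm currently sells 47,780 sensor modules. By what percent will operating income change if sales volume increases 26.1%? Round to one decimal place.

Contribution at this volume is 47,780 × $181.59 = $8,676,370.20.
Subtracting fixed costs: EBIT = $8,676,370.20 − $4,986,400 = $3,689,970.20.
So DOL = total CM / EBIT = $8,676,370.20 / $3,689,970.20 = 2.3513.
%ΔEBIT = DOL × %ΔSales = 2.3513 × +26.1% = +61.4%.

+61.4%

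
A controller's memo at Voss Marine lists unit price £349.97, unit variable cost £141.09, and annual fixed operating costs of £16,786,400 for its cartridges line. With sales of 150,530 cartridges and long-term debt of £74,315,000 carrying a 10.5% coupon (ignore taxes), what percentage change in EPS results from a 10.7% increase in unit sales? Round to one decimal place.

At 150,530 units, contribution = 150,530 × £208.88 = £31,442,706.40.
Operating income = contribution − fixed costs = £31,442,706.40 − £16,786,400 = £14,656,306.40.
Interest = £7,803,075.00, so EBIT − I = £6,853,231.40.
DCL = total CM / (EBIT − I) = £31,442,706.40 / £6,853,231.40 = 4.5880.
%ΔEPS = DCL × %ΔSales = 4.5880 × +10.7% = +49.1%.

+49.1%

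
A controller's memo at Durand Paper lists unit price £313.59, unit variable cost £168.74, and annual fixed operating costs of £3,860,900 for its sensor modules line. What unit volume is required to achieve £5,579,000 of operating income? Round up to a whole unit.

65,171 sensor modules

Unit CM = price − variable cost = £313.59 − £168.74 = £144.85.
Required volume = (fixed costs + target profit) ÷ CM = (£3,860,900 + £5,579,000) ÷ £144.85 = 65,170.18, so 65,171 sensor modules.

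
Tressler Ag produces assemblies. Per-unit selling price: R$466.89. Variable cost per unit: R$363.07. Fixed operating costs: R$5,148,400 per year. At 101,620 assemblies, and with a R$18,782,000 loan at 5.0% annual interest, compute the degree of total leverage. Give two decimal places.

At 101,620 units, contribution = 101,620 × R$103.82 = R$10,550,188.40.
Operating income = contribution − fixed costs = R$10,550,188.40 − R$5,148,400 = R$5,401,788.40. Interest = R$939,100.00, so EBIT − I = R$4,462,688.40.
Degree of total leverage = total CM / (EBIT − interest) = R$10,550,188.40 / R$4,462,688.40 = 2.3641.

2.36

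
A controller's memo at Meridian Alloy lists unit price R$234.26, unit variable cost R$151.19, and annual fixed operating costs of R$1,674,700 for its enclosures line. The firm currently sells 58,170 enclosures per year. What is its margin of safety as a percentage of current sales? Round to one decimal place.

65.3%

Each unit contributes R$234.26 − R$151.19 = R$83.07. Break-even units = R$1,674,700 ÷ R$83.07 = 20,160.11; break-even revenue = 20,160.11 × R$234.26 = R$4,722,706.42.
Actual sales revenue = 58,170 × R$234.26 = R$13,626,904.20.
Margin of safety = (R$13,626,904.20 − R$4,722,706.42) ÷ R$13,626,904.20 = 65.3%.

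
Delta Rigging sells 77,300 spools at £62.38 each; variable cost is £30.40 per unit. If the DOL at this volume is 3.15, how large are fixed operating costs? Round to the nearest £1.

£1,687,275

Contribution at this volume is 77,300 × £31.98 = £2,472,054.00.
DOL = contribution / EBIT, so EBIT = £2,472,054.00 / 3.15 = £784,779.05.
And FC = contribution − EBIT = £2,472,054.00 − £784,779.05 = £1,687,275.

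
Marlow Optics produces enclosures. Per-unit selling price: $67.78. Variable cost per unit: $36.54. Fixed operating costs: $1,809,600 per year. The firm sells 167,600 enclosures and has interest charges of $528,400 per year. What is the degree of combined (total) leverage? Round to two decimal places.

1.81

Total contribution margin = 167,600 × $31.24 = $5,235,824.00.
EBIT = $5,235,824.00 − $1,809,600 = $3,426,224.00. Interest = $528,400.00, so EBIT − I = $2,897,824.00.
DCL = contribution ÷ (EBIT − I) = $5,235,824.00 ÷ $2,897,824.00 = 1.8068.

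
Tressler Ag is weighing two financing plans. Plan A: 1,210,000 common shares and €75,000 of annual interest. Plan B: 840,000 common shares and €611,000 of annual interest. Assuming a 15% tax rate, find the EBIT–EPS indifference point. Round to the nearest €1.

At indifference, (EBIT − 75,000)(1 − t)/1,210,000 = (EBIT − 611,000)(1 − t)/840,000.
The (1 − t) factor cancels: (EBIT − 75,000) × 840,000 = (EBIT − 611,000) × 1,210,000.
EBIT × (1,210,000 − 840,000) = 611,000 × 1,210,000 − 75,000 × 840,000 = 676,310,000,000, so EBIT = 676,310,000,000 ÷ 370,000 = 1,827,864.86.

€1,827,865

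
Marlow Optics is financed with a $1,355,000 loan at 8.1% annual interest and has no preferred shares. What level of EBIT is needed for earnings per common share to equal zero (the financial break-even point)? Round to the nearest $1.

$109,755

Annual interest = 8.1% × $1,355,000 = $109,755.00.
Without preferred stock the financial break-even is simply EBIT = interest = $109,755.00.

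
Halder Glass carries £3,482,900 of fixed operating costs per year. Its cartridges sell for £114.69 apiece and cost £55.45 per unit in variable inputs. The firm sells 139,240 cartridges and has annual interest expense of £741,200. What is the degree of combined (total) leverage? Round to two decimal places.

2.05

Contribution at this volume is 139,240 × £59.24 = £8,248,577.60.
Operating income = contribution − fixed costs = £8,248,577.60 − £3,482,900 = £4,765,677.60. Interest = £741,200.00, so EBIT − I = £4,024,477.60.
Degree of total leverage = total CM / (EBIT − interest) = £8,248,577.60 / £4,024,477.60 = 2.0496.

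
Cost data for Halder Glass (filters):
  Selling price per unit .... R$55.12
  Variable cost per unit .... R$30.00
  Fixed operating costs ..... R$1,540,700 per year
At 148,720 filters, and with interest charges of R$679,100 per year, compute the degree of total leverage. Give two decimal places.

2.46

Total contribution margin = 148,720 × R$25.12 = R$3,735,846.40.
Operating income = contribution − fixed costs = R$3,735,846.40 − R$1,540,700 = R$2,195,146.40. Interest = R$679,100.00.
DOL = R$3,735,846.40 ÷ R$2,195,146.40 = 1.7019; DFL = R$2,195,146.40 ÷ R$1,516,046.40 = 1.4479.
Combined leverage = 1.7019 × 1.4479 = 2.4642.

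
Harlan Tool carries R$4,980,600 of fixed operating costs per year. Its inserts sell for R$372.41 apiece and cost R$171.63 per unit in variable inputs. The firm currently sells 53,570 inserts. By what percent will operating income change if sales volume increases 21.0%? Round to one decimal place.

+39.1%

Contribution at this volume is 53,570 × R$200.78 = R$10,755,784.60.
Subtracting fixed costs: EBIT = R$10,755,784.60 − R$4,980,600 = R$5,775,184.60.
Degree of operating leverage = R$10,755,784.60 / R$5,775,184.60 = 1.8624.
Operating income changes by 1.8624 × +21.0% = +39.1%.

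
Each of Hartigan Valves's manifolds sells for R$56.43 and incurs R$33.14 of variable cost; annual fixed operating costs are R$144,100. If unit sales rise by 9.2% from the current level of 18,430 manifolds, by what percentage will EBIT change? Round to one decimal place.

At 18,430 units, contribution = 18,430 × R$23.29 = R$429,234.70.
Subtracting fixed costs: EBIT = R$429,234.70 − R$144,100 = R$285,134.70.
DOL = contribution ÷ EBIT = R$429,234.70 ÷ R$285,134.70 = 1.5054.
Operating income changes by 1.5054 × +9.2% = +13.8%.

+13.8%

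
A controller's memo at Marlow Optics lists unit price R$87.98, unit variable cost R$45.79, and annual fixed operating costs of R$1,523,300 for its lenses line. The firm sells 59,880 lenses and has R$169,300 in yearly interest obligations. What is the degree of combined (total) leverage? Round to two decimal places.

At 59,880 units, contribution = 59,880 × R$42.19 = R$2,526,337.20.
Subtracting fixed costs: EBIT = R$2,526,337.20 − R$1,523,300 = R$1,003,037.20. Interest = R$169,300.00, so EBIT − I = R$833,737.20.
Degree of total leverage = total CM / (EBIT − interest) = R$2,526,337.20 / R$833,737.20 = 3.0301.

3.03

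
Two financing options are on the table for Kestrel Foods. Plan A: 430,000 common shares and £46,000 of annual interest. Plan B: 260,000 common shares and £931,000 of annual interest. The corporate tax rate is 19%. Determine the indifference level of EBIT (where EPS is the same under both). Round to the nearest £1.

£2,284,529

At indifference, (EBIT − 46,000)(1 − t)/430,000 = (EBIT − 931,000)(1 − t)/260,000.
Cancelling (1 − t) and cross-multiplying: 260,000·(EBIT − 46,000) = 430,000·(EBIT − 931,000).
EBIT × (430,000 − 260,000) = 931,000 × 430,000 − 46,000 × 260,000 = 388,370,000,000, so EBIT = 388,370,000,000 ÷ 170,000 = 2,284,529.41.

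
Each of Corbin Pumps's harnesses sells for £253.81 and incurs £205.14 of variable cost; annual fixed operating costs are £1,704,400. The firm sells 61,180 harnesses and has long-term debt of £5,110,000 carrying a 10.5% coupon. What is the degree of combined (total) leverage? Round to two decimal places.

4.04

At 61,180 units, contribution = 61,180 × £48.67 = £2,977,630.60.
Operating income = contribution − fixed costs = £2,977,630.60 − £1,704,400 = £1,273,230.60. Interest = £536,550.00, so EBIT − I = £736,680.60.
Degree of total leverage = total CM / (EBIT − interest) = £2,977,630.60 / £736,680.60 = 4.0420.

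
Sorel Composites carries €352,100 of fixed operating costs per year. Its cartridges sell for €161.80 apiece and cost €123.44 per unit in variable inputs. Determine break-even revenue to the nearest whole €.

Contribution margin per unit = €161.80 − €123.44 = €38.36, a CM ratio of €38.36 ÷ €161.80 = 0.2371.
Break-even sales = FC ÷ CM ratio = €352,100 × €161.80 / €38.36 = €1,485,135.

€1,485,135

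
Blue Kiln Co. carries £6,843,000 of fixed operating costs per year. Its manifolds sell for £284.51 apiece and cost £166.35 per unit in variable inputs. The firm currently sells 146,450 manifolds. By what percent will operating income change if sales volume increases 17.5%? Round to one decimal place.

At 146,450 units, contribution = 146,450 × £118.16 = £17,304,532.00.
Operating income = contribution − fixed costs = £17,304,532.00 − £6,843,000 = £10,461,532.00.
DOL = contribution ÷ EBIT = £17,304,532.00 ÷ £10,461,532.00 = 1.6541.
So EBIT moves 1.6541 × (+17.5%) = +28.9%.

+28.9%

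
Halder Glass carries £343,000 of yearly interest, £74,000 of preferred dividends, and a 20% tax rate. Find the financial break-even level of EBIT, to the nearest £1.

Grossing the preferred dividend up to pre-tax terms: £74,000 / (1 − 0.20) = £92,500.00.
Financial break-even EBIT = interest + D_p ÷ (1 − t) = £343,000 + £92,500.00 = £435,500.00.

£435,500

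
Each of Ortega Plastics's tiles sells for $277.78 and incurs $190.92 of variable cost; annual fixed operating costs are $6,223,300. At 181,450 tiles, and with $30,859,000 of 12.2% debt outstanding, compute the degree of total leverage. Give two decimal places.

2.73

Total contribution margin = 181,450 × $86.86 = $15,760,747.00.
Operating income = contribution − fixed costs = $15,760,747.00 − $6,223,300 = $9,537,447.00. Interest = $3,764,798.00, so EBIT − I = $5,772,649.00.
Degree of total leverage = total CM / (EBIT − interest) = $15,760,747.00 / $5,772,649.00 = 2.7302.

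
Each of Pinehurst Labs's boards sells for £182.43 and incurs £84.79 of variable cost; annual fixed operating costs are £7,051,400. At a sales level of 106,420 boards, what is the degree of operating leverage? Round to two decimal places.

3.11

At 106,420 units, contribution = 106,420 × £97.64 = £10,390,848.80.
Subtracting fixed costs: EBIT = £10,390,848.80 − £7,051,400 = £3,339,448.80.
DOL = contribution ÷ EBIT = £10,390,848.80 ÷ £3,339,448.80 = 3.1115.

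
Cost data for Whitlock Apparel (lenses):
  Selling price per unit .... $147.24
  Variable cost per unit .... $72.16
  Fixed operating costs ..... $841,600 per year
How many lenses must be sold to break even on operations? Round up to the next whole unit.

Each unit contributes $147.24 − $72.16 = $75.08.
Break-even volume = fixed costs ÷ CM per unit = $841,600 ÷ $75.08 = 11,209.38, so 11,210 lenses.

11,210 lenses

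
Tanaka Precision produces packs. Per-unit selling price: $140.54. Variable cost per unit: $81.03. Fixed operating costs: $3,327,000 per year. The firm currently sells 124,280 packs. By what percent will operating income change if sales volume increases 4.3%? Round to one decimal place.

Contribution at this volume is 124,280 × $59.51 = $7,395,902.80.
Operating income = contribution − fixed costs = $7,395,902.80 − $3,327,000 = $4,068,902.80.
DOL = contribution ÷ EBIT = $7,395,902.80 ÷ $4,068,902.80 = 1.8177.
%ΔEBIT = DOL × %ΔSales = 1.8177 × +4.3% = +7.8%.

+7.8%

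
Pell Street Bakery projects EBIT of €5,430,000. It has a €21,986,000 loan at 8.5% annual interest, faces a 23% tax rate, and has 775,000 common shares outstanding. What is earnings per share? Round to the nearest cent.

€3.54

Pre-tax income = €5,430,000 − €1,868,810.00 = €3,561,190.00.
After tax at 23%: net income = €3,561,190.00 × 0.77 = €2,742,116.30.
Per share: €2,742,116.30 / 775,000 shares = €3.54.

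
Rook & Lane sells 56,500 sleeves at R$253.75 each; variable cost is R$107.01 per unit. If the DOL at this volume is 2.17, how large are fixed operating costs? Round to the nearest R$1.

Contribution at this volume is 56,500 × R$146.74 = R$8,290,810.00.
DOL = contribution / EBIT, so EBIT = R$8,290,810.00 / 2.17 = R$3,820,649.77.
And FC = contribution − EBIT = R$8,290,810.00 − R$3,820,649.77 = R$4,470,160.

R$4,470,160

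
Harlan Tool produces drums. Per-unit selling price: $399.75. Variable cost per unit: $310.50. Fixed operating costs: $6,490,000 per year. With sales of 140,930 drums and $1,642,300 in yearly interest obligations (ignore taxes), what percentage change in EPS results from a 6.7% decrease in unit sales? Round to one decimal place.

-19.0%

Contribution at this volume is 140,930 × $89.25 = $12,578,002.50.
Operating income = contribution − fixed costs = $12,578,002.50 − $6,490,000 = $6,088,002.50.
Interest = $1,642,300.00, so EBIT − I = $4,445,702.50.
DCL = total CM / (EBIT − I) = $12,578,002.50 / $4,445,702.50 = 2.8292.
%ΔEPS = DCL × %ΔSales = 2.8292 × -6.7% = -19.0%.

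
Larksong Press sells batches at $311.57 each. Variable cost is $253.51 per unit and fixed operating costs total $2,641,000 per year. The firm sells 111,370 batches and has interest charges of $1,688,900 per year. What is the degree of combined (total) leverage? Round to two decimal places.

3.03

Contribution at this volume is 111,370 × $58.06 = $6,466,142.20.
EBIT = $6,466,142.20 − $2,641,000 = $3,825,142.20. Interest = $1,688,900.00, so EBIT − I = $2,136,242.20.
Degree of total leverage = total CM / (EBIT − interest) = $6,466,142.20 / $2,136,242.20 = 3.0269.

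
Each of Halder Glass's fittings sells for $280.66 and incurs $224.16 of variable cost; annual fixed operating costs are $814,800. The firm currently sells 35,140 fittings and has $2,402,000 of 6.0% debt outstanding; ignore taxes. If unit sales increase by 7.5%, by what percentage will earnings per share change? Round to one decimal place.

Total contribution margin = 35,140 × $56.50 = $1,985,410.00.
Subtracting fixed costs: EBIT = $1,985,410.00 − $814,800 = $1,170,610.00.
Interest = $144,120.00, so EBIT − I = $1,026,490.00.
Degree of combined leverage = contribution ÷ (EBIT − I) = $1,985,410.00 ÷ $1,026,490.00 = 1.9342.
EPS therefore changes by 1.9342 × (+7.5%) = +14.5%.

+14.5%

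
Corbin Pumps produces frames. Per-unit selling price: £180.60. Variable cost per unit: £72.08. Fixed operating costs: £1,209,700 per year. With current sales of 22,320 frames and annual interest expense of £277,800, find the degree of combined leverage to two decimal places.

Total contribution margin = 22,320 × £108.52 = £2,422,166.40.
EBIT = £2,422,166.40 − £1,209,700 = £1,212,466.40. Interest = £277,800.00.
DOL = £2,422,166.40 ÷ £1,212,466.40 = 1.9977; DFL = £1,212,466.40 ÷ £934,666.40 = 1.2972.
DCL = DOL × DFL = 1.9977 × 1.2972 = 2.5914.

2.59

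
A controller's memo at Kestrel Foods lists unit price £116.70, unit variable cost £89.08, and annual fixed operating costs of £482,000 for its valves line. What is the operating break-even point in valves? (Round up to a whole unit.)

Unit CM = price − variable cost = £116.70 − £89.08 = £27.62.
Break-even Q = £482,000 / £27.62 = 17,451.12 → 17,452 valves.

17,452 valves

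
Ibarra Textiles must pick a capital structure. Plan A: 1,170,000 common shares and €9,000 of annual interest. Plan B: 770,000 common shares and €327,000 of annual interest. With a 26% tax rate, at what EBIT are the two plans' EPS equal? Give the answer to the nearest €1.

Set EPS_A = EPS_B: (EBIT − €9,000)(1 − 0.26) ÷ 1,170,000 = (EBIT − €327,000)(1 − 0.26) ÷ 770,000.
The (1 − t) factor cancels: (EBIT − 9,000) × 770,000 = (EBIT − 327,000) × 1,170,000.
Solving, EBIT = (327,000·1,170,000 − 9,000·770,000) / (1,170,000 − 770,000) = 375,660,000,000 / 400,000 = 939,150.00.

€939,150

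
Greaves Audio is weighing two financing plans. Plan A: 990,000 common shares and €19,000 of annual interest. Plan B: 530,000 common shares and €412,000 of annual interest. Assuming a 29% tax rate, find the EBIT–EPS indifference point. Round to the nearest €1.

€864,804

Set EPS_A = EPS_B: (EBIT − €19,000)(1 − 0.29) ÷ 990,000 = (EBIT − €412,000)(1 − 0.29) ÷ 530,000.
Cancelling (1 − t) and cross-multiplying: 530,000·(EBIT − 19,000) = 990,000·(EBIT − 412,000).
Solving, EBIT = (412,000·990,000 − 19,000·530,000) / (990,000 − 530,000) = 397,810,000,000 / 460,000 = 864,804.35.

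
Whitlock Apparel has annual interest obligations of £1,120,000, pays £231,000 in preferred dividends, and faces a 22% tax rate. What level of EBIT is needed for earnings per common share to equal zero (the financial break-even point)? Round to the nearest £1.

Preferred dividends are paid after tax, so their pre-tax equivalent is £231,000 ÷ (1 − 0.22) = £296,153.85.
Financial break-even EBIT = interest + D_p ÷ (1 − t) = £1,120,000 + £296,153.85 = £1,416,153.85.

£1,416,154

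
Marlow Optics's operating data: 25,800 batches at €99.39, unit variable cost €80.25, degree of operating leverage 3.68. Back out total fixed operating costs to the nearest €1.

At 25,800 units, contribution = 25,800 × €19.14 = €493,812.00.
DOL = contribution / EBIT, so EBIT = €493,812.00 / 3.68 = €134,188.04.
Fixed costs = CM − EBIT = €493,812.00 − €134,188.04 = €359,624.

€359,624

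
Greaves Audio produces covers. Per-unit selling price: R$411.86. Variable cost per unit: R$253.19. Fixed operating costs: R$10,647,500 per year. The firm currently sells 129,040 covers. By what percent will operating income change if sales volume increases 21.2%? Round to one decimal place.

Contribution at this volume is 129,040 × R$158.67 = R$20,474,776.80.
EBIT = R$20,474,776.80 − R$10,647,500 = R$9,827,276.80.
So DOL = total CM / EBIT = R$20,474,776.80 / R$9,827,276.80 = 2.0835.
Operating income changes by 2.0835 × +21.2% = +44.2%.

+44.2%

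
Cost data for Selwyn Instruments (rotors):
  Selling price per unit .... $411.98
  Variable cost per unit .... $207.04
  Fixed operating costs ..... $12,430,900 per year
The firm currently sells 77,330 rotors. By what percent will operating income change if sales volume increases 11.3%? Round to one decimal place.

Contribution at this volume is 77,330 × $204.94 = $15,848,010.20.
Operating income = contribution − fixed costs = $15,848,010.20 − $12,430,900 = $3,417,110.20.
So DOL = total CM / EBIT = $15,848,010.20 / $3,417,110.20 = 4.6378.
Operating income changes by 4.6378 × +11.3% = +52.4%.

+52.4%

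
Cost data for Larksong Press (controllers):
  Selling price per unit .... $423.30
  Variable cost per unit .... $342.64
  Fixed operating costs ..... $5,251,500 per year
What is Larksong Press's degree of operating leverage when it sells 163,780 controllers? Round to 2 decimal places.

1.66

Contribution at this volume is 163,780 × $80.66 = $13,210,494.80.
EBIT = $13,210,494.80 − $5,251,500 = $7,958,994.80.
Degree of operating leverage = $13,210,494.80 / $7,958,994.80 = 1.6598.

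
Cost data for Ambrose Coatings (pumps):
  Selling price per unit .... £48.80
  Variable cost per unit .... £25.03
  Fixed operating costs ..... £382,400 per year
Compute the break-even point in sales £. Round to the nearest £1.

CM per unit = £48.80 − £25.03 = £23.77; CM ratio = £23.77 / £48.80 = 0.4871.
Break-even sales = FC ÷ CM ratio = £382,400 × £48.80 / £23.77 = £785,070.

£785,070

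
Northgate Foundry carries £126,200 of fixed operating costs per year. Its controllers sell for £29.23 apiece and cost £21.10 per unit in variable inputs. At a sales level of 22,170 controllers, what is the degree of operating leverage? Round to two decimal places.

3.34

Contribution at this volume is 22,170 × £8.13 = £180,242.10.
Operating income = contribution − fixed costs = £180,242.10 − £126,200 = £54,042.10.
So DOL = total CM / EBIT = £180,242.10 / £54,042.10 = 3.3352.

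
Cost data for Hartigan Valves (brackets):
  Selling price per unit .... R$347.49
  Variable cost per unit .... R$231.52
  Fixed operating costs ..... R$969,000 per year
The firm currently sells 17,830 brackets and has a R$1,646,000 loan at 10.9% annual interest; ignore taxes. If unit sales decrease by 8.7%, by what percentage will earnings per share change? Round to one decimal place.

Total contribution margin = 17,830 × R$115.97 = R$2,067,745.10.
Subtracting fixed costs: EBIT = R$2,067,745.10 − R$969,000 = R$1,098,745.10.
After interest of R$179,414.00, pre-tax earnings = R$919,331.10.
Degree of combined leverage = contribution ÷ (EBIT − I) = R$2,067,745.10 ÷ R$919,331.10 = 2.2492.
%ΔEPS = DCL × %ΔSales = 2.2492 × -8.7% = -19.6%.

-19.6%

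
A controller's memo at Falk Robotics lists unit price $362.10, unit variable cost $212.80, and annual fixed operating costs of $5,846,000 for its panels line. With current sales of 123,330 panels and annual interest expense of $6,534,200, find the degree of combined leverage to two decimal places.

3.05

At 123,330 units, contribution = 123,330 × $149.30 = $18,413,169.00.
EBIT = $18,413,169.00 − $5,846,000 = $12,567,169.00. Interest = $6,534,200.00, so EBIT − I = $6,032,969.00.
Degree of total leverage = total CM / (EBIT − interest) = $18,413,169.00 / $6,032,969.00 = 3.0521.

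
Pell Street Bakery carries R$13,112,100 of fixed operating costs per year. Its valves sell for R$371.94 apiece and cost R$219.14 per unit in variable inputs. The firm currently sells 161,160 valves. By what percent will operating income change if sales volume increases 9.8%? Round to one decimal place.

Contribution at this volume is 161,160 × R$152.80 = R$24,625,248.00.
Subtracting fixed costs: EBIT = R$24,625,248.00 − R$13,112,100 = R$11,513,148.00.
DOL = contribution ÷ EBIT = R$24,625,248.00 ÷ R$11,513,148.00 = 2.1389.
Operating income changes by 2.1389 × +9.8% = +21.0%.

+21.0%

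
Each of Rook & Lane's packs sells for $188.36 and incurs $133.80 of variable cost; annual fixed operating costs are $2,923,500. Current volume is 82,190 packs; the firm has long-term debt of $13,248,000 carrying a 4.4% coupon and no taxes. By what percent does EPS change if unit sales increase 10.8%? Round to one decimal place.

+49.5%

At 82,190 units, contribution = 82,190 × $54.56 = $4,484,286.40.
Operating income = contribution − fixed costs = $4,484,286.40 − $2,923,500 = $1,560,786.40.
After interest of $582,912.00, pre-tax earnings = $977,874.40.
Degree of combined leverage = contribution ÷ (EBIT − I) = $4,484,286.40 ÷ $977,874.40 = 4.5857.
EPS therefore changes by 4.5857 × (+10.8%) = +49.5%.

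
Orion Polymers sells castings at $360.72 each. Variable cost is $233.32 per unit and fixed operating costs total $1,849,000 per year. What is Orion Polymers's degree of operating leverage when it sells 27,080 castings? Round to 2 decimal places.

2.15

At 27,080 units, contribution = 27,080 × $127.40 = $3,449,992.00.
Subtracting fixed costs: EBIT = $3,449,992.00 − $1,849,000 = $1,600,992.00.
Degree of operating leverage = $3,449,992.00 / $1,600,992.00 = 2.1549.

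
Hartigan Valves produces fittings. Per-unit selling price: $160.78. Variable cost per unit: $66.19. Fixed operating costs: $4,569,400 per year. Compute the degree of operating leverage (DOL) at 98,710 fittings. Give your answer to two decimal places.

1.96

Total contribution margin = 98,710 × $94.59 = $9,336,978.90.
Operating income = contribution − fixed costs = $9,336,978.90 − $4,569,400 = $4,767,578.90.
DOL = contribution ÷ EBIT = $9,336,978.90 ÷ $4,767,578.90 = 1.9584.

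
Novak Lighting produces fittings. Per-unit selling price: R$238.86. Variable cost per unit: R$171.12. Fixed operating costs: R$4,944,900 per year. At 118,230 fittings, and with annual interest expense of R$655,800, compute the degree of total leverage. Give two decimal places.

3.33

Contribution at this volume is 118,230 × R$67.74 = R$8,008,900.20.
Operating income = contribution − fixed costs = R$8,008,900.20 − R$4,944,900 = R$3,064,000.20. Interest = R$655,800.00, so EBIT − I = R$2,408,200.20.
Degree of total leverage = total CM / (EBIT − interest) = R$8,008,900.20 / R$2,408,200.20 = 3.3257.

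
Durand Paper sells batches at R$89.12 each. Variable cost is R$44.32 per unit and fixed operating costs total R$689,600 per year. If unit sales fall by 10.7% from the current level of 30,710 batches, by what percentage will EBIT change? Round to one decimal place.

Total contribution margin = 30,710 × R$44.80 = R$1,375,808.00.
EBIT = R$1,375,808.00 − R$689,600 = R$686,208.00.
Degree of operating leverage = R$1,375,808.00 / R$686,208.00 = 2.0049.
Operating income changes by 2.0049 × -10.7% = -21.5%.

-21.5%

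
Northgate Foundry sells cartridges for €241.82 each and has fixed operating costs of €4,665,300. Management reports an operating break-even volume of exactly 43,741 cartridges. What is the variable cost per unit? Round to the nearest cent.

Contribution per unit must be FC / Q = €4,665,300 / 43,741 = €106.6574.
Variable cost per unit = €241.82 − €106.6574 = €135.16.

€135.16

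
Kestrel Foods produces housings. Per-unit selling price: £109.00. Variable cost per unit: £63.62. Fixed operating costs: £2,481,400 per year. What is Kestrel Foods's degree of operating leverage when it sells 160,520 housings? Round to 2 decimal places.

Total contribution margin = 160,520 × £45.38 = £7,284,397.60.
Operating income = contribution − fixed costs = £7,284,397.60 − £2,481,400 = £4,802,997.60.
So DOL = total CM / EBIT = £7,284,397.60 / £4,802,997.60 = 1.5166.

1.52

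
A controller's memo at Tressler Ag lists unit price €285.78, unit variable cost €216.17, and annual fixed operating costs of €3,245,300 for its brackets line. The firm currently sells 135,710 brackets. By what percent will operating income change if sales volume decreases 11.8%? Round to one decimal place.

-18.0%

Total contribution margin = 135,710 × €69.61 = €9,446,773.10.
Operating income = contribution − fixed costs = €9,446,773.10 − €3,245,300 = €6,201,473.10.
DOL = contribution ÷ EBIT = €9,446,773.10 ÷ €6,201,473.10 = 1.5233.
Operating income changes by 1.5233 × -11.8% = -18.0%.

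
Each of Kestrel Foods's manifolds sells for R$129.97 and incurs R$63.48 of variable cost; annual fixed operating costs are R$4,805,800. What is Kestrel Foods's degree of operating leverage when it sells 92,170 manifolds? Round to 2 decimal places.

Total contribution margin = 92,170 × R$66.49 = R$6,128,383.30.
Subtracting fixed costs: EBIT = R$6,128,383.30 − R$4,805,800 = R$1,322,583.30.
DOL = contribution ÷ EBIT = R$6,128,383.30 ÷ R$1,322,583.30 = 4.6336.

4.63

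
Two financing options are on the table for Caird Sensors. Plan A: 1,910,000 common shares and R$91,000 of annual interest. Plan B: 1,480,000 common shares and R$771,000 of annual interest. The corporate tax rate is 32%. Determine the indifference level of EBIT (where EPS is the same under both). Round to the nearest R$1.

R$3,111,465

Set EPS_A = EPS_B: (EBIT − R$91,000)(1 − 0.32) ÷ 1,910,000 = (EBIT − R$771,000)(1 − 0.32) ÷ 1,480,000.
Cancelling (1 − t) and cross-multiplying: 1,480,000·(EBIT − 91,000) = 1,910,000·(EBIT − 771,000).
Solving, EBIT = (771,000·1,910,000 − 91,000·1,480,000) / (1,910,000 − 1,480,000) = 1,337,930,000,000 / 430,000 = 3,111,465.12.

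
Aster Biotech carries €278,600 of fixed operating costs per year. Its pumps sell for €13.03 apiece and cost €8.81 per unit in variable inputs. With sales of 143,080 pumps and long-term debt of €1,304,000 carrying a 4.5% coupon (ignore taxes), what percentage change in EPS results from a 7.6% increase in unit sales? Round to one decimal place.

Total contribution margin = 143,080 × €4.22 = €603,797.60.
EBIT = €603,797.60 − €278,600 = €325,197.60.
After interest of €58,680.00, pre-tax earnings = €266,517.60.
DCL = total CM / (EBIT − I) = €603,797.60 / €266,517.60 = 2.2655.
%ΔEPS = DCL × %ΔSales = 2.2655 × +7.6% = +17.2%.

+17.2%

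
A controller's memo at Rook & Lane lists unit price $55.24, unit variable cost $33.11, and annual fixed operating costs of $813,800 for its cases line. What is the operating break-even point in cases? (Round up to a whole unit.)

Each unit contributes $55.24 − $33.11 = $22.13.
Break-even volume = fixed costs ÷ CM per unit = $813,800 ÷ $22.13 = 36,773.61, so 36,774 cases.

36,774 cases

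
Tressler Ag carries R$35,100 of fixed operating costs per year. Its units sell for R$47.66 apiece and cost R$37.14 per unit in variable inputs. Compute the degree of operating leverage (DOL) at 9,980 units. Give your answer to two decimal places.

Contribution at this volume is 9,980 × R$10.52 = R$104,989.60.
Operating income = contribution − fixed costs = R$104,989.60 − R$35,100 = R$69,889.60.
DOL = contribution ÷ EBIT = R$104,989.60 ÷ R$69,889.60 = 1.5022.

1.50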